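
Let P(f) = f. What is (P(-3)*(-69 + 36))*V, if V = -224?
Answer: -22176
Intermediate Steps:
(P(-3)*(-69 + 36))*V = -3*(-69 + 36)*(-224) = -3*(-33)*(-224) = 99*(-224) = -22176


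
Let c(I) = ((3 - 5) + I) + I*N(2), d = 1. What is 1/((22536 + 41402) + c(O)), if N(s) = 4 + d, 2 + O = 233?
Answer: 1/65322 ≈ 1.5309e-5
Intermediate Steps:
O = 231 (O = -2 + 233 = 231)
N(s) = 5 (N(s) = 4 + 1 = 5)
c(I) = -2 + 6*I (c(I) = ((3 - 5) + I) + I*5 = (-2 + I) + 5*I = -2 + 6*I)
1/((22536 + 41402) + c(O)) = 1/((22536 + 41402) + (-2 + 6*231)) = 1/(63938 + (-2 + 1386)) = 1/(63938 + 1384) = 1/65322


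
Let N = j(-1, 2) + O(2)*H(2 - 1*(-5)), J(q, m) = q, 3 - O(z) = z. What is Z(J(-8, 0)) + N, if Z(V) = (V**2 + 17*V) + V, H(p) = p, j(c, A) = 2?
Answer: -71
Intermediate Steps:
O(z) = 3 - z
N = 9 (N = 2 + (3 - 1*2)*(2 - 1*(-5)) = 2 + (3 - 2)*(2 + 5) = 2 + 1*7 = 2 + 7 = 9)
Z(V) = V**2 + 18*V
Z(J(-8, 0)) + N = -8*(18 - 8) + 9 = -8*10 + 9 = -80 + 9 = -71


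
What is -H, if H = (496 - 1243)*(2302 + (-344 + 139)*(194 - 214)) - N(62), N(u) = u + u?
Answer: 4782418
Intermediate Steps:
N(u) = 2*u
H = -4782418 (H = (496 - 1243)*(2302 + (-344 + 139)*(194 - 214)) - 2*62 = -747*(2302 - 205*(-20)) - 1*124 = -747*(2302 + 4100) - 124 = -747*6402 - 124 = -4782294 - 124 = -4782418)
-H = -1*(-4782418) = 4782418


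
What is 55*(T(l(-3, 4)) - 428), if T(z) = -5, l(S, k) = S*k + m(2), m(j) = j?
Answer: -23815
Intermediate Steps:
l(S, k) = 2 + S*k (l(S, k) = S*k + 2 = 2 + S*k)
55*(T(l(-3, 4)) - 428) = 55*(-5 - 428) = 55*(-433) = -23815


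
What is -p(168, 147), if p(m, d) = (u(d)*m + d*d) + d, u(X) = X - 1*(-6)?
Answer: -47460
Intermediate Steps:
u(X) = 6 + X (u(X) = X + 6 = 6 + X)
p(m, d) = d + d² + m*(6 + d) (p(m, d) = ((6 + d)*m + d*d) + d = (m*(6 + d) + d²) + d = (d² + m*(6 + d)) + d = d + d² + m*(6 + d))
-p(168, 147) = -(147 + 147² + 168*(6 + 147)) = -(147 + 21609 + 168*153) = -(147 + 21609 + 25704) = -1*47460 = -47460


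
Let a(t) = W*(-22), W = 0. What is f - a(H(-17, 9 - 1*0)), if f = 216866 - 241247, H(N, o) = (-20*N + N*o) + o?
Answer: -24381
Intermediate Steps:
H(N, o) = o - 20*N + N*o
a(t) = 0 (a(t) = 0*(-22) = 0)
f = -24381
f - a(H(-17, 9 - 1*0)) = -24381 - 1*0 = -24381 + 0 = -24381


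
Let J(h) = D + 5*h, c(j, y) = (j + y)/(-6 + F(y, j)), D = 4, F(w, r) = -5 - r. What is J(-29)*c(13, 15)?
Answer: 329/2 ≈ 164.50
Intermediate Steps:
c(j, y) = (j + y)/(-11 - j) (c(j, y) = (j + y)/(-6 + (-5 - j)) = (j + y)/(-11 - j))
J(h) = 4 + 5*h
J(-29)*c(13, 15) = (4 + 5*(-29))*((-1*13 - 1*15)/(11 + 13)) = (4 - 145)*((-13 - 15)/24) = -47*(-28)/8 = -141*(-7/6) = 329/2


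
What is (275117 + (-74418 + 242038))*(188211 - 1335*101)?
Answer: 23631530112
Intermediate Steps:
(275117 + (-74418 + 242038))*(188211 - 1335*101) = (275117 + 167620)*(188211 - 134835) = 442737*53376 = 23631530112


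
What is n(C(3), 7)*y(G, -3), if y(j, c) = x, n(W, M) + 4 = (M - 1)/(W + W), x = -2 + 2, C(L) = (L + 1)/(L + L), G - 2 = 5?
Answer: 0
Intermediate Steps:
G = 7 (G = 2 + 5 = 7)
C(L) = (1 + L)/(2*L) (C(L) = (1 + L)/((2*L)) = (1 + L)*(1/(2*L)) = (1 + L)/(2*L))
x = 0
n(W, M) = -4 + (-1 + M)/(2*W) (n(W, M) = -4 + (M - 1)/(W + W) = -4 + (-1 + M)/((2*W)) = -4 + (-1 + M)*(1/(2*W)) = -4 + (-1 + M)/(2*W))
y(j, c) = 0
n(C(3), 7)*y(G, -3) = ((-1 + 7 - 4*(1 + 3)/3)/(2*(((½)*(1 + 3)/3))))*0 = ((-1 + 7 - 4*4/3)/(2*(((½)*(⅓)*4))))*0 = ((-1 + 7 - 8*⅔)/(2*(⅔)))*0 = ((½)*(3/2)*(-1 + 7 - 16/3))*0 = ((½)*(3/2)*(⅔))*0 = (½)*0 = 0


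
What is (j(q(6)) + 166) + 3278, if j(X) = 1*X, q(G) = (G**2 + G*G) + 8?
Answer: 3524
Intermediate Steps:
q(G) = 8 + 2*G**2 (q(G) = (G**2 + G**2) + 8 = 2*G**2 + 8 = 8 + 2*G**2)
j(X) = X
(j(q(6)) + 166) + 3278 = ((8 + 2*6**2) + 166) + 3278 = ((8 + 2*36) + 166) + 3278 = ((8 + 72) + 166) + 3278 = (80 + 166) + 3278 = 246 + 3278 = 3524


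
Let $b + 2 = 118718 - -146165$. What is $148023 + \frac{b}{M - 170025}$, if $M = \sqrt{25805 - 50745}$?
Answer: $\frac{855816328663194}{5781705113} - \frac{529762 i \sqrt{6235}}{28908525565} \approx 1.4802 \cdot 10^{5} - 0.001447 i$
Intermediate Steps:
$M = 2 i \sqrt{6235}$ ($M = \sqrt{-24940} = 2 i \sqrt{6235} \approx 157.92 i$)
$b = 264881$ ($b = -2 + \left(118718 - -146165\right) = -2 + \left(118718 + 146165\right) = -2 + 264883 = 264881$)
$148023 + \frac{b}{M - 170025} = 148023 + \frac{264881}{2 i \sqrt{6235} - 170025} = 148023 + \frac{264881}{-170025 + 2 i \sqrt{6235}}$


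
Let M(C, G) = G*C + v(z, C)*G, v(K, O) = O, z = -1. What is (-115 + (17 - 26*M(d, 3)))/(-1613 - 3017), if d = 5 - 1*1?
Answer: 361/2315 ≈ 0.15594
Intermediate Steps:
d = 4 (d = 5 - 1 = 4)
M(C, G) = 2*C*G (M(C, G) = G*C + C*G = C*G + C*G = 2*C*G)
(-115 + (17 - 26*M(d, 3)))/(-1613 - 3017) = (-115 + (17 - 52*4*3))/(-1613 - 3017) = (-115 + (17 - 26*24))/(-4630) = (-115 + (17 - 624))*(-1/4630) = (-115 - 607)*(-1/4630) = -722*(-1/4630) = 361/2315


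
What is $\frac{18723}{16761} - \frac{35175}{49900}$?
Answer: $\frac{4596127}{11151652} \approx 0.41215$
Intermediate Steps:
$\frac{18723}{16761} - \frac{35175}{49900} = 18723 \cdot \frac{1}{16761} - \frac{1407}{1996} = \frac{6241}{5587} - \frac{1407}{1996} = \frac{4596127}{11151652}$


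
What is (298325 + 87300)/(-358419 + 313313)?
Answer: -385625/45106 ≈ -8.5493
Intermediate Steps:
(298325 + 87300)/(-358419 + 313313) = 385625/(-45106) = 385625*(-1/45106) = -385625/45106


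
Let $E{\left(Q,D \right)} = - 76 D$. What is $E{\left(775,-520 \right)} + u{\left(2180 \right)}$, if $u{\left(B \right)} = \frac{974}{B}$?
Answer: $\frac{43077287}{1090} \approx 39520.0$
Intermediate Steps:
$E{\left(775,-520 \right)} + u{\left(2180 \right)} = \left(-76\right) \left(-520\right) + \frac{974}{2180} = 39520 + 974 \cdot \frac{1}{2180} = 39520 + \frac{487}{1090} = \frac{43077287}{1090}$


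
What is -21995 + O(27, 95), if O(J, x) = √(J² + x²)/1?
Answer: -21995 + √9754 ≈ -21896.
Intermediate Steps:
O(J, x) = √(J² + x²) (O(J, x) = √(J² + x²)*1 = √(J² + x²))
-21995 + O(27, 95) = -21995 + √(27² + 95²) = -21995 + √(729 + 9025) = -21995 + √9754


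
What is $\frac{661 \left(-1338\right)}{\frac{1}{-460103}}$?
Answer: $406923375054$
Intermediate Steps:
$\frac{661 \left(-1338\right)}{\frac{1}{-460103}} = - \frac{884418}{- \frac{1}{460103}} = \left(-884418\right) \left(-460103\right) = 406923375054$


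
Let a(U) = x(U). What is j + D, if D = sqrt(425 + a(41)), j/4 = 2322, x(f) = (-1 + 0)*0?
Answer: 9288 + 5*sqrt(17) ≈ 9308.6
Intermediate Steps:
x(f) = 0 (x(f) = -1*0 = 0)
a(U) = 0
j = 9288 (j = 4*2322 = 9288)
D = 5*sqrt(17) (D = sqrt(425 + 0) = sqrt(425) = 5*sqrt(17) ≈ 20.616)
j + D = 9288 + 5*sqrt(17)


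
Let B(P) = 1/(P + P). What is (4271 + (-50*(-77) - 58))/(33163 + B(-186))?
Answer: 2999436/12336635 ≈ 0.24313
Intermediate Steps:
B(P) = 1/(2*P)
(4271 + (-50*(-77) - 58))/(33163 + B(-186)) = (4271 + (-50*(-77) - 58))/(33163 + (½)/(-186)) = (4271 + (3850 - 58))/(33163 + (½)*(-1/186)) = (4271 + 3792)/(33163 - 1/372) = 8063/(12336635/372) = 8063*(372/12336635) = 2999436/12336635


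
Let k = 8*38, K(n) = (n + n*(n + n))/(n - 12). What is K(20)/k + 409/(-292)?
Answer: -47203/44384 ≈ -1.0635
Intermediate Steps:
K(n) = (n + 2*n**2)/(-12 + n) (K(n) = (n + n*(2*n))/(-12 + n) = (n + 2*n**2)/(-12 + n))
k = 304
K(20)/k + 409/(-292) = (20*(1 + 2*20)/(-12 + 20))/304 + 409/(-292) = (20*(1 + 40)/8)*(1/304) + 409*(-1/292) = (20*(1/8)*41)*(1/304) - 409/292 = (205/2)*(1/304) - 409/292 = 205/608 - 409/292 = -47203/44384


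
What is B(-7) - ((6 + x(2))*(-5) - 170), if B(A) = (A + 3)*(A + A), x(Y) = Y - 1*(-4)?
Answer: 286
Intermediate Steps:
x(Y) = 4 + Y (x(Y) = Y + 4 = 4 + Y)
B(A) = 2*A*(3 + A) (B(A) = (3 + A)*(2*A) = 2*A*(3 + A))
B(-7) - ((6 + x(2))*(-5) - 170) = 2*(-7)*(3 - 7) - ((6 + (4 + 2))*(-5) - 170) = 2*(-7)*(-4) - ((6 + 6)*(-5) - 170) = 56 - (12*(-5) - 170) = 56 - (-60 - 170) = 56 - 1*(-230) = 56 + 230 = 286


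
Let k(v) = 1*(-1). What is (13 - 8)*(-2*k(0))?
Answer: 10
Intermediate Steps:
k(v) = -1
(13 - 8)*(-2*k(0)) = (13 - 8)*(-2*(-1)) = 5*2 = 10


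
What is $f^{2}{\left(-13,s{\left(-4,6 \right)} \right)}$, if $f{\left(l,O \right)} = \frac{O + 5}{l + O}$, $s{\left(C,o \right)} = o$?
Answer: $\frac{121}{49} \approx 2.4694$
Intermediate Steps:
$f{\left(l,O \right)} = \frac{5 + O}{O + l}$
$f^{2}{\left(-13,s{\left(-4,6 \right)} \right)} = \left(\frac{5 + 6}{6 - 13}\right)^{2} = \left(\frac{1}{-7} \cdot 11\right)^{2} = \left(\left(- \frac{1}{7}\right) 11\right)^{2} = \left(- \frac{11}{7}\right)^{2} = \frac{121}{49}$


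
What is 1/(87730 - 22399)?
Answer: 1/65331 ≈ 1.5307e-5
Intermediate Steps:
1/(87730 - 22399) = 1/65331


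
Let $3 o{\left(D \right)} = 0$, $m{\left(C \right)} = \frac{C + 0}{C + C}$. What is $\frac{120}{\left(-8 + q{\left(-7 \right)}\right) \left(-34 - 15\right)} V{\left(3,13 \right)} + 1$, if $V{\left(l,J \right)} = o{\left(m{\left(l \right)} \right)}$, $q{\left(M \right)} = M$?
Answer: $1$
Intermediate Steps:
$m{\left(C \right)} = \frac{1}{2}$ ($m{\left(C \right)} = \frac{C}{2 C} = C \frac{1}{2 C} = \frac{1}{2}$)
$o{\left(D \right)} = 0$ ($o{\left(D \right)} = \frac{1}{3} \cdot 0 = 0$)
$V{\left(l,J \right)} = 0$
$\frac{120}{\left(-8 + q{\left(-7 \right)}\right) \left(-34 - 15\right)} V{\left(3,13 \right)} + 1 = \frac{120}{\left(-8 - 7\right) \left(-34 - 15\right)} 0 + 1 = \frac{120}{\left(-15\right) \left(-49\right)} 0 + 1 = \frac{120}{735} \cdot 0 + 1 = 120 \cdot \frac{1}{735} \cdot 0 + 1 = \frac{8}{49} \cdot 0 + 1 = 0 + 1 = 1$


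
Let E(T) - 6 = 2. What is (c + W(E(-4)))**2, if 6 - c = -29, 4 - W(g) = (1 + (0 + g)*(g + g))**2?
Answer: 275626404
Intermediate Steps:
E(T) = 8 (E(T) = 6 + 2 = 8)
W(g) = 4 - (1 + 2*g**2)**2 (W(g) = 4 - (1 + (0 + g)*(g + g))**2 = 4 - (1 + g*(2*g))**2 = 4 - (1 + 2*g**2)**2)
c = 35 (c = 6 - 1*(-29) = 6 + 29 = 35)
(c + W(E(-4)))**2 = (35 + (4 - (1 + 2*8**2)**2))**2 = (35 + (4 - (1 + 2*64)**2))**2 = (35 + (4 - (1 + 128)**2))**2 = (35 + (4 - 1*129**2))**2 = (35 + (4 - 1*16641))**2 = (35 + (4 - 16641))**2 = (35 - 16637)**2 = (-16602)**2 = 275626404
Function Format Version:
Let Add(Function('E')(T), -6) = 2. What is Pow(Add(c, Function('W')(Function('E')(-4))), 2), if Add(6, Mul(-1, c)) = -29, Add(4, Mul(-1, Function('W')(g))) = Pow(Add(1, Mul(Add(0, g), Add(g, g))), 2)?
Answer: 275626404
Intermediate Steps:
Function('E')(T) = 8 (Function('E')(T) = Add(6, 2) = 8)
Function('W')(g) = Add(4, Mul(-1, Pow(Add(1, Mul(2, Pow(g, 2))), 2))) (Function('W')(g) = Add(4, Mul(-1, Pow(Add(1, Mul(Add(0, g), Add(g, g))), 2))) = Add(4, Mul(-1, Pow(Add(1, Mul(g, Mul(2, g))), 2))) = Add(4, Mul(-1, Pow(Add(1, Mul(2, Pow(g, 2))), 2))))
c = 35 (c = Add(6, Mul(-1, -29)) = Add(6, 29) = 35)
Pow(Add(c, Function('W')(Function('E')(-4))), 2) = Pow(Add(35, Add(4, Mul(-1, Pow(Add(1, Mul(2, Pow(8, 2))), 2)))), 2) = Pow(Add(35, Add(4, Mul(-1, Pow(Add(1, Mul(2, 64)), 2)))), 2) = Pow(Add(35, Add(4, Mul(-1, Pow(Add(1, 128), 2)))), 2) = Pow(Add(35, Add(4, Mul(-1, Pow(129, 2)))), 2) = Pow(Add(35, Add(4, Mul(-1, 16641))), 2) = Pow(Add(35, Add(4, -16641)), 2) = Pow(Add(35, -16637), 2) = Pow(-16602, 2) = 275626404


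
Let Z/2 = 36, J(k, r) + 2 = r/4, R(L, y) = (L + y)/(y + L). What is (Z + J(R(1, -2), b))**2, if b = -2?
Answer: 19321/4 ≈ 4830.3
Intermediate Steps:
R(L, y) = 1 (R(L, y) = (L + y)/(L + y) = 1)
J(k, r) = -2 + r/4
Z = 72 (Z = 2*36 = 72)
(Z + J(R(1, -2), b))**2 = (72 + (-2 + (1/4)*(-2)))**2 = (72 + (-2 - 1/2))**2 = (72 - 5/2)**2 = (139/2)**2 = 19321/4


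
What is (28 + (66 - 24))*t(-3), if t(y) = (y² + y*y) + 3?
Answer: 1470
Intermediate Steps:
t(y) = 3 + 2*y² (t(y) = (y² + y²) + 3 = 2*y² + 3 = 3 + 2*y²)
(28 + (66 - 24))*t(-3) = (28 + (66 - 24))*(3 + 2*(-3)²) = (28 + 42)*(3 + 2*9) = 70*(3 + 18) = 70*21 = 1470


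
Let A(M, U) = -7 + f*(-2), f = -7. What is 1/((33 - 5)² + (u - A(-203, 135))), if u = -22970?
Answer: -1/22193 ≈ -4.5059e-5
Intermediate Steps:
A(M, U) = 7 (A(M, U) = -7 - 7*(-2) = -7 + 14 = 7)
1/((33 - 5)² + (u - A(-203, 135))) = 1/((33 - 5)² + (-22970 - 1*7)) = 1/(28² + (-22970 - 7)) = 1/(784 - 22977) = 1/(-22193) = -1/22193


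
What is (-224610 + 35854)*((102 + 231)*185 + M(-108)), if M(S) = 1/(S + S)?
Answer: -627928875331/54 ≈ -1.1628e+10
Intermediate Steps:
M(S) = 1/(2*S)
(-224610 + 35854)*((102 + 231)*185 + M(-108)) = (-224610 + 35854)*((102 + 231)*185 + (1/2)/(-108)) = -188756*(333*185 + (1/2)*(-1/108)) = -188756*(61605 - 1/216) = -188756*13306679/216 = -627928875331/54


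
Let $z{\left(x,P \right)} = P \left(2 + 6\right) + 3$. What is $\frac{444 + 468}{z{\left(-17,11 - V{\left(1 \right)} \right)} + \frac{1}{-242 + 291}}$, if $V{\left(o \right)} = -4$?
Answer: $\frac{11172}{1507} \approx 7.4134$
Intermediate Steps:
$z{\left(x,P \right)} = 3 + 8 P$ ($z{\left(x,P \right)} = P 8 + 3 = 8 P + 3 = 3 + 8 P$)
$\frac{444 + 468}{z{\left(-17,11 - V{\left(1 \right)} \right)} + \frac{1}{-242 + 291}} = \frac{444 + 468}{\left(3 + 8 \left(11 - -4\right)\right) + \frac{1}{-242 + 291}} = \frac{912}{\left(3 + 8 \left(11 + 4\right)\right) + \frac{1}{49}} = \frac{912}{\left(3 + 8 \cdot 15\right) + \frac{1}{49}} = \frac{912}{\left(3 + 120\right) + \frac{1}{49}} = \frac{912}{123 + \frac{1}{49}} = \frac{912}{\frac{6028}{49}} = 912 \cdot \frac{49}{6028} = \frac{11172}{1507}$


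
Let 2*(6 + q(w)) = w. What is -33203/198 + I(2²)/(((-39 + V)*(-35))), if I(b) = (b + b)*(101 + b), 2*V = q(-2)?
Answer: -2812751/16830 ≈ -167.13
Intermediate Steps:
q(w) = -6 + w/2
V = -7/2 (V = (-6 + (½)*(-2))/2 = (-6 - 1)/2 = (½)*(-7) = -7/2 ≈ -3.5000)
I(b) = 2*b*(101 + b) (I(b) = (2*b)*(101 + b) = 2*b*(101 + b))
-33203/198 + I(2²)/(((-39 + V)*(-35))) = -33203/198 + (2*2²*(101 + 2²))/(((-39 - 7/2)*(-35))) = -33203*1/198 + (2*4*(101 + 4))/((-85/2*(-35))) = -33203/198 + (2*4*105)/(2975/2) = -33203/198 + 840*(2/2975) = -33203/198 + 48/85 = -2812751/16830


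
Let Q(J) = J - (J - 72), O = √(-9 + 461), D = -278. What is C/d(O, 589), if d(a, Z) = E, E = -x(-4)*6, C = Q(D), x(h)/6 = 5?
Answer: -⅖ ≈ -0.40000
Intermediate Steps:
x(h) = 30 (x(h) = 6*5 = 30)
O = 2*√113 (O = √452 = 2*√113 ≈ 21.260)
Q(J) = 72 (Q(J) = J - (-72 + J) = J + (72 - J) = 72)
C = 72
E = -180 (E = -1*30*6 = -30*6 = -180)
d(a, Z) = -180
C/d(O, 589) = 72/(-180) = 72*(-1/180) = -⅖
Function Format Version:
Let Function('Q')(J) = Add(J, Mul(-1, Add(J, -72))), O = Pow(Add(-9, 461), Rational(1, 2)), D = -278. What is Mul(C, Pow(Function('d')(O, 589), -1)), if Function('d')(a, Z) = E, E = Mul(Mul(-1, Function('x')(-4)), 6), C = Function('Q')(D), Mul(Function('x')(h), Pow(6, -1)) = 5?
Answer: Rational(-2, 5) ≈ -0.40000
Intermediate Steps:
Function('x')(h) = 30 (Function('x')(h) = Mul(6, 5) = 30)
O = Mul(2, Pow(113, Rational(1, 2))) (O = Pow(452, Rational(1, 2)) = Mul(2, Pow(113, Rational(1, 2))) ≈ 21.260)
Function('Q')(J) = 72 (Function('Q')(J) = Add(J, Mul(-1, Add(-72, J))) = Add(J, Add(72, Mul(-1, J))) = 72)
C = 72
E = -180 (E = Mul(Mul(-1, 30), 6) = Mul(-30, 6) = -180)
Function('d')(a, Z) = -180
Mul(C, Pow(Function('d')(O, 589), -1)) = Mul(72, Pow(-180, -1)) = Mul(72, Rational(-1, 180)) = Rational(-2, 5)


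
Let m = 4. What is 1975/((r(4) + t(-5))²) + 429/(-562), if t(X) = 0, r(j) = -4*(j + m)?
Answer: 335327/287744 ≈ 1.1654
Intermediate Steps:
r(j) = -16 - 4*j (r(j) = -4*(j + 4) = -4*(4 + j) = -16 - 4*j)
1975/((r(4) + t(-5))²) + 429/(-562) = 1975/(((-16 - 4*4) + 0)²) + 429/(-562) = 1975/(((-16 - 16) + 0)²) + 429*(-1/562) = 1975/((-32 + 0)²) - 429/562 = 1975/((-32)²) - 429/562 = 1975/1024 - 429/562 = 335327/287744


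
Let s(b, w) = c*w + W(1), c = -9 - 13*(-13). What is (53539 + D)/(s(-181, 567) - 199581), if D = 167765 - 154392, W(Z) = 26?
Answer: -66912/108835 ≈ -0.61480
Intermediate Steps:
D = 13373
c = 160 (c = -9 + 169 = 160)
s(b, w) = 26 + 160*w (s(b, w) = 160*w + 26 = 26 + 160*w)
(53539 + D)/(s(-181, 567) - 199581) = (53539 + 13373)/((26 + 160*567) - 199581) = 66912/((26 + 90720) - 199581) = 66912/(90746 - 199581) = 66912/(-108835) = 66912*(-1/108835) = -66912/108835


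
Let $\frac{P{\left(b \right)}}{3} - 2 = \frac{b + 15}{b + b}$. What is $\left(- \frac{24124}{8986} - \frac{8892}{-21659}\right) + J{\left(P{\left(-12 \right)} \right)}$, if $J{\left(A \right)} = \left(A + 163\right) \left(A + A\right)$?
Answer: $\frac{5900357939071}{3114044384} \approx 1894.8$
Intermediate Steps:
$P{\left(b \right)} = 6 + \frac{3 \left(15 + b\right)}{2 b}$ ($P{\left(b \right)} = 6 + 3 \frac{b + 15}{b + b} = 6 + 3 \frac{15 + b}{2 b} = 6 + \frac{3 \left(15 + b\right)}{2 b}$)
$J{\left(A \right)} = 2 A \left(163 + A\right)$ ($J{\left(A \right)} = \left(163 + A\right) 2 A = 2 A \left(163 + A\right)$)
$\left(- \frac{24124}{8986} - \frac{8892}{-21659}\right) + J{\left(P{\left(-12 \right)} \right)} = \left(- \frac{24124}{8986} - \frac{8892}{-21659}\right) + 2 \frac{15 \left(3 - 12\right)}{2 \left(-12\right)} \left(163 + \frac{15 \left(3 - 12\right)}{2 \left(-12\right)}\right) = \left(\left(-24124\right) \frac{1}{8986} - - \frac{8892}{21659}\right) + 2 \cdot \frac{15}{2} \left(- \frac{1}{12}\right) \left(-9\right) \left(163 + \frac{15}{2} \left(- \frac{1}{12}\right) \left(-9\right)\right) = \left(- \frac{12062}{4493} + \frac{8892}{21659}\right) + 2 \cdot \frac{45}{8} \left(163 + \frac{45}{8}\right) = - \frac{221299102}{97313887} + 2 \cdot \frac{45}{8} \cdot \frac{1349}{8} = - \frac{221299102}{97313887} + \frac{60705}{32} = \frac{5900357939071}{3114044384}$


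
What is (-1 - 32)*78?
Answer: -2574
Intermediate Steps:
(-1 - 32)*78 = -33*78 = -2574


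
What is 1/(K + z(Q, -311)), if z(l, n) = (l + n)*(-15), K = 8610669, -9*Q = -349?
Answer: 3/25844257 ≈ 1.1608e-7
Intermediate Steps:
Q = 349/9 (Q = -⅑*(-349) = 349/9 ≈ 38.778)
z(l, n) = -15*l - 15*n
1/(K + z(Q, -311)) = 1/(8610669 + (-15*349/9 - 15*(-311))) = 1/(8610669 + (-1745/3 + 4665)) = 1/(8610669 + 12250/3) = 1/(25844257/3) = 3/25844257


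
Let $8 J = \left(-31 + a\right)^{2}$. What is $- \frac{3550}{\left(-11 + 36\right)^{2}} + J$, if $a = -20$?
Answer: $\frac{63889}{200} \approx 319.44$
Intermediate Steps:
$J = \frac{2601}{8}$ ($J = \frac{\left(-31 - 20\right)^{2}}{8} = \frac{\left(-51\right)^{2}}{8} = \frac{1}{8} \cdot 2601 = \frac{2601}{8} \approx 325.13$)
$- \frac{3550}{\left(-11 + 36\right)^{2}} + J = - \frac{3550}{\left(-11 + 36\right)^{2}} + \frac{2601}{8} = - \frac{3550}{25^{2}} + \frac{2601}{8} = - \frac{3550}{625} + \frac{2601}{8} = \left(-3550\right) \frac{1}{625} + \frac{2601}{8} = - \frac{142}{25} + \frac{2601}{8} = \frac{63889}{200}$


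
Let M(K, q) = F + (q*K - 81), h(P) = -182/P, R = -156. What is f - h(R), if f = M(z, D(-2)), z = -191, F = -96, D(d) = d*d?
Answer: -5653/6 ≈ -942.17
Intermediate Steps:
D(d) = d²
M(K, q) = -177 + K*q (M(K, q) = -96 + (q*K - 81) = -96 + (K*q - 81) = -96 + (-81 + K*q) = -177 + K*q)
f = -941 (f = -177 - 191*(-2)² = -177 - 191*4 = -177 - 764 = -941)
f - h(R) = -941 - (-182)/(-156) = -941 - (-182)*(-1)/156 = -941 - 1*7/6 = -941 - 7/6 = -5653/6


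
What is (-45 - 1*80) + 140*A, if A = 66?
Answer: 9115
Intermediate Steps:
(-45 - 1*80) + 140*A = (-45 - 1*80) + 140*66 = (-45 - 80) + 9240 = -125 + 9240 = 9115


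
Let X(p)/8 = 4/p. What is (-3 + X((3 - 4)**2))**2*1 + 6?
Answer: 847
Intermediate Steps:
X(p) = 32/p (X(p) = 8*(4/p) = 32/p)
(-3 + X((3 - 4)**2))**2*1 + 6 = (-3 + 32/((3 - 4)**2))**2*1 + 6 = (-3 + 32/((-1)**2))**2*1 + 6 = (-3 + 32/1)**2*1 + 6 = (-3 + 32*1)**2*1 + 6 = (-3 + 32)**2*1 + 6 = 29**2*1 + 6 = 841*1 + 6 = 841 + 6 = 847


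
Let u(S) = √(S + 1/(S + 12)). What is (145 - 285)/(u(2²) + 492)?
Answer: -1102080/3872959 + 560*√65/3872959 ≈ -0.28339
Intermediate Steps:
u(S) = √(S + 1/(12 + S))
(145 - 285)/(u(2²) + 492) = (145 - 285)/(√((1 + 2²*(12 + 2²))/(12 + 2²)) + 492) = -140/(√((1 + 4*(12 + 4))/(12 + 4)) + 492) = -140/(√((1 + 4*16)/16) + 492) = -140/(√((1 + 64)/16) + 492) = -140/(√((1/16)*65) + 492) = -140/(√(65/16) + 492) = -140/(√65/4 + 492) = -140/(492 + √65/4)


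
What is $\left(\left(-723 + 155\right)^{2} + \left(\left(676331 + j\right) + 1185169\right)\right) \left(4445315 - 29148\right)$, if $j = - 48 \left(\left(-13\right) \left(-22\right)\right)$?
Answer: $9584831192132$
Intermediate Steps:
$j = -13728$ ($j = \left(-48\right) 286 = -13728$)
$\left(\left(-723 + 155\right)^{2} + \left(\left(676331 + j\right) + 1185169\right)\right) \left(4445315 - 29148\right) = \left(\left(-723 + 155\right)^{2} + \left(\left(676331 - 13728\right) + 1185169\right)\right) \left(4445315 - 29148\right) = \left(\left(-568\right)^{2} + \left(662603 + 1185169\right)\right) 4416167 = \left(322624 + 1847772\right) 4416167 = 2170396 \cdot 4416167 = 9584831192132$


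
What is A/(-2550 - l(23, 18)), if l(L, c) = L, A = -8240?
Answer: 8240/2573 ≈ 3.2025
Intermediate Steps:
A/(-2550 - l(23, 18)) = -8240/(-2550 - 1*23) = -8240/(-2550 - 23) = -8240/(-2573) = -8240*(-1/2573) = 8240/2573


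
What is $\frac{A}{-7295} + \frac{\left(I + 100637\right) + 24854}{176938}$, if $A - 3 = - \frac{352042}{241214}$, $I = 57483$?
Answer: $\frac{16095278528491}{15567501816497} \approx 1.0339$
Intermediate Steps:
$A = \frac{185800}{120607}$ ($A = 3 - \frac{352042}{241214} = 3 - \frac{176021}{120607} = \frac{185800}{120607} \approx 1.5405$)
$\frac{A}{-7295} + \frac{\left(I + 100637\right) + 24854}{176938} = \frac{185800}{120607 \left(-7295\right)} + \frac{\left(57483 + 100637\right) + 24854}{176938} = \frac{185800}{120607} \left(- \frac{1}{7295}\right) + \left(158120 + 24854\right) \frac{1}{176938} = - \frac{37160}{175965613} + 182974 \cdot \frac{1}{176938} = - \frac{37160}{175965613} + \frac{91487}{88469} = \frac{16095278528491}{15567501816497}$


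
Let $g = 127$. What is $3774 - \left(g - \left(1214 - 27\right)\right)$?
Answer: $4834$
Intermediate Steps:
$3774 - \left(g - \left(1214 - 27\right)\right) = 3774 - \left(127 - \left(1214 - 27\right)\right) = 3774 - \left(127 - 1187\right) = 3774 - -1060 = 3774 + 1060 = 4834$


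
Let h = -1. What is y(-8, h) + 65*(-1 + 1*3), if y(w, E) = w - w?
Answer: 130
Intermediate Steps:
y(w, E) = 0
y(-8, h) + 65*(-1 + 1*3) = 0 + 65*(-1 + 1*3) = 0 + 65*(-1 + 3) = 0 + 65*2 = 0 + 130 = 130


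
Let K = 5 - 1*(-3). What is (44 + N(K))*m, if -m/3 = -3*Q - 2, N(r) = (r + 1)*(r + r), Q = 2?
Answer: 4512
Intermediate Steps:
K = 8 (K = 5 + 3 = 8)
N(r) = 2*r*(1 + r) (N(r) = (1 + r)*(2*r) = 2*r*(1 + r))
m = 24 (m = -3*(-3*2 - 2) = -3*(-6 - 2) = -3*(-8) = 24)
(44 + N(K))*m = (44 + 2*8*(1 + 8))*24 = (44 + 2*8*9)*24 = (44 + 144)*24 = 188*24 = 4512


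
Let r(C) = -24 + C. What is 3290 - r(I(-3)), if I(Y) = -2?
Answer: 3316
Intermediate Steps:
3290 - r(I(-3)) = 3290 - (-24 - 2) = 3290 - 1*(-26) = 3290 + 26 = 3316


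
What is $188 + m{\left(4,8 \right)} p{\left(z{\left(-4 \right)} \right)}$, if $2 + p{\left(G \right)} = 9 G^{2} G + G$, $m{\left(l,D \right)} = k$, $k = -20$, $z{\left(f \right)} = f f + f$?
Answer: $-311052$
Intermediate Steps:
$z{\left(f \right)} = f + f^{2}$ ($z{\left(f \right)} = f^{2} + f = f + f^{2}$)
$m{\left(l,D \right)} = -20$
$p{\left(G \right)} = -2 + G + 9 G^{3}$ ($p{\left(G \right)} = -2 + \left(9 G^{2} G + G\right) = -2 + \left(9 G^{3} + G\right) = -2 + \left(G + 9 G^{3}\right) = -2 + G + 9 G^{3}$)
$188 + m{\left(4,8 \right)} p{\left(z{\left(-4 \right)} \right)} = 188 - 20 \left(-2 - 4 \left(1 - 4\right) + 9 \left(- 4 \left(1 - 4\right)\right)^{3}\right) = 188 - 20 \left(-2 - -12 + 9 \left(\left(-4\right) \left(-3\right)\right)^{3}\right) = 188 - 20 \left(-2 + 12 + 9 \cdot 12^{3}\right) = 188 - 20 \left(-2 + 12 + 9 \cdot 1728\right) = 188 - 20 \left(-2 + 12 + 15552\right) = 188 - 311240 = -311052$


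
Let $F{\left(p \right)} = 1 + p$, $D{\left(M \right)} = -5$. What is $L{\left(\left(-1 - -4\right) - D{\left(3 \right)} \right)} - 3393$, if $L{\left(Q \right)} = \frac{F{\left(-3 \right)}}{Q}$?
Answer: $- \frac{13573}{4} \approx -3393.3$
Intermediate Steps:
$L{\left(Q \right)} = - \frac{2}{Q}$ ($L{\left(Q \right)} = \frac{1 - 3}{Q} = - \frac{2}{Q}$)
$L{\left(\left(-1 - -4\right) - D{\left(3 \right)} \right)} - 3393 = - \frac{2}{\left(-1 - -4\right) - -5} - 3393 = - \frac{2}{\left(-1 + 4\right) + 5} - 3393 = - \frac{2}{3 + 5} - 3393 = - \frac{2}{8} - 3393 = \left(-2\right) \frac{1}{8} - 3393 = - \frac{1}{4} - 3393 = - \frac{13573}{4}$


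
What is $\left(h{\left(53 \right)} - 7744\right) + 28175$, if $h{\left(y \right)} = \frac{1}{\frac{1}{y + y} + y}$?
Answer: $\frac{114801895}{5619} \approx 20431.0$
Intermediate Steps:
$h{\left(y \right)} = \frac{1}{y + \frac{1}{2 y}}$ ($h{\left(y \right)} = \frac{1}{\frac{1}{2 y} + y} = \frac{1}{y + \frac{1}{2 y}}$)
$\left(h{\left(53 \right)} - 7744\right) + 28175 = \left(2 \cdot 53 \frac{1}{1 + 2 \cdot 53^{2}} - 7744\right) + 28175 = \left(2 \cdot 53 \frac{1}{1 + 2 \cdot 2809} + \left(-14751 + 7007\right)\right) + 28175 = \left(2 \cdot 53 \frac{1}{1 + 5618} - 7744\right) + 28175 = \left(2 \cdot 53 \cdot \frac{1}{5619} - 7744\right) + 28175 = \left(\frac{106}{5619} - 7744\right) + 28175 = - \frac{43513430}{5619} + 28175 = \frac{114801895}{5619}$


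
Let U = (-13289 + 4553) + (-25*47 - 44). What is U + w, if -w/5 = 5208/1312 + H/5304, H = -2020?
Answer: -1084378075/108732 ≈ -9972.9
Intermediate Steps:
U = -9955 (U = -8736 + (-1175 - 44) = -8736 - 1219 = -9955)
w = -1951015/108732 (w = -5*(5208/1312 - 2020/5304) = -5*(5208*(1/1312) - 2020*1/5304) = -5*(651/164 - 505/1326) = -5*390203/108732 = -1951015/108732 ≈ -17.943)
U + w = -9955 - 1951015/108732 = -1084378075/108732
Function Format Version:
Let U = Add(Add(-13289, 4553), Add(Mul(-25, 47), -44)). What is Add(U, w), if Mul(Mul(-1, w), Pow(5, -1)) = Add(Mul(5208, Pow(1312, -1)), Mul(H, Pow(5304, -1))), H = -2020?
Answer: Rational(-1084378075, 108732) ≈ -9972.9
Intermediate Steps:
U = -9955 (U = Add(-8736, Add(-1175, -44)) = Add(-8736, -1219) = -9955)
w = Rational(-1951015, 108732) (w = Mul(-5, Add(Mul(5208, Pow(1312, -1)), Mul(-2020, Pow(5304, -1)))) = Mul(-5, Add(Mul(5208, Rational(1, 1312)), Mul(-2020, Rational(1, 5304)))) = Mul(-5, Add(Rational(651, 164), Rational(-505, 1326))) = Mul(-5, Rational(390203, 108732)) = Rational(-1951015, 108732) ≈ -17.943)
Add(U, w) = Add(-9955, Rational(-1951015, 108732)) = Rational(-1084378075, 108732)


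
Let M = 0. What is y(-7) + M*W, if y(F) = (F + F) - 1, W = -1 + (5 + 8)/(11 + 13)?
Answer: -15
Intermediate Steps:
W = -11/24 (W = -1 + 13/24 = -11/24 ≈ -0.45833)
y(F) = -1 + 2*F (y(F) = 2*F - 1 = -1 + 2*F)
y(-7) + M*W = (-1 + 2*(-7)) + 0*(-11/24) = (-1 - 14) + 0 = -15 + 0 = -15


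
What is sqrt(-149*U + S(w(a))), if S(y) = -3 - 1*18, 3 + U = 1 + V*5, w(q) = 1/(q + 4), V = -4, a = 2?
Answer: sqrt(3257) ≈ 57.070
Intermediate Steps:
w(q) = 1/(4 + q)
U = -22 (U = -3 + (1 - 4*5) = -3 + (1 - 20) = -3 - 19 = -22)
S(y) = -21 (S(y) = -3 - 18 = -21)
sqrt(-149*U + S(w(a))) = sqrt(-149*(-22) - 21) = sqrt(3278 - 21) = sqrt(3257)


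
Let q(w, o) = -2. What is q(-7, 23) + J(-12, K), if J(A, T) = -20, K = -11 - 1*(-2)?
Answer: -22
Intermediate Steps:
K = -9 (K = -11 + 2 = -9)
q(-7, 23) + J(-12, K) = -2 - 20 = -22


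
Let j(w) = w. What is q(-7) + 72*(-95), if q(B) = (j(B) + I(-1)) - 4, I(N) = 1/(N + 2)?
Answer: -6850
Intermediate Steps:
I(N) = 1/(2 + N)
q(B) = -3 + B (q(B) = (B + 1/(2 - 1)) - 4 = (B + 1/1) - 4 = (B + 1) - 4 = (1 + B) - 4 = -3 + B)
q(-7) + 72*(-95) = (-3 - 7) + 72*(-95) = -10 - 6840 = -6850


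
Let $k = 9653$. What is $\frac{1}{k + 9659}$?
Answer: $\frac{1}{19312} \approx 5.1781 \cdot 10^{-5}$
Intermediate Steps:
$\frac{1}{k + 9659} = \frac{1}{9653 + 9659} = \frac{1}{19312}$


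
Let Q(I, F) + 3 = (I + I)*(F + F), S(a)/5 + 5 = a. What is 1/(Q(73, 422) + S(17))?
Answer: 1/123281 ≈ 8.1115e-6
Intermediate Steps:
S(a) = -25 + 5*a
Q(I, F) = -3 + 4*F*I (Q(I, F) = -3 + (I + I)*(F + F) = -3 + (2*I)*(2*F) = -3 + 4*F*I)
1/(Q(73, 422) + S(17)) = 1/((-3 + 4*422*73) + (-25 + 5*17)) = 1/((-3 + 123224) + (-25 + 85)) = 1/(123221 + 60) = 1/123281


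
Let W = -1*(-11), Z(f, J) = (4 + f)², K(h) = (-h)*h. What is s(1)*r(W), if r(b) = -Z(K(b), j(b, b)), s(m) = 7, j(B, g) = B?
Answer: -95823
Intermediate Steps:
K(h) = -h²
W = 11
r(b) = -(4 - b²)²
s(1)*r(W) = 7*(-(-4 + 11²)²) = 7*(-(-4 + 121)²) = 7*(-1*117²) = 7*(-1*13689) = 7*(-13689) = -95823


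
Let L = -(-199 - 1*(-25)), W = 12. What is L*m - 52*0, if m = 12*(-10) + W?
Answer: -18792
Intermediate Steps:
m = -108 (m = 12*(-10) + 12 = -120 + 12 = -108)
L = 174 (L = -(-199 + 25) = -1*(-174) = 174)
L*m - 52*0 = 174*(-108) - 52*0 = -18792 + 0 = -18792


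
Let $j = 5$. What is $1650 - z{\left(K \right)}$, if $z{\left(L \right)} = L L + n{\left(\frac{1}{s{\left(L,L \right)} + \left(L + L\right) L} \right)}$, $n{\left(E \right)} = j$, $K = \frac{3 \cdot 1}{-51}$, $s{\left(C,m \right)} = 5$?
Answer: $\frac{475404}{289} \approx 1645.0$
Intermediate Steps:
$K = - \frac{1}{17}$ ($K = 3 \left(- \frac{1}{51}\right) = - \frac{1}{17} \approx -0.058824$)
$n{\left(E \right)} = 5$
$z{\left(L \right)} = 5 + L^{2}$ ($z{\left(L \right)} = L L + 5 = L^{2} + 5 = 5 + L^{2}$)
$1650 - z{\left(K \right)} = 1650 - \left(5 + \left(- \frac{1}{17}\right)^{2}\right) = 1650 - \left(5 + \frac{1}{289}\right) = 1650 - \frac{1446}{289} = \frac{475404}{289}$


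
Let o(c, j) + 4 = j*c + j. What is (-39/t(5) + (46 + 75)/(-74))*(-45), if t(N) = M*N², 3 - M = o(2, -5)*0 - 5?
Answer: 121887/1480 ≈ 82.356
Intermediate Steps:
o(c, j) = -4 + j + c*j (o(c, j) = -4 + (j*c + j) = -4 + (c*j + j) = -4 + (j + c*j) = -4 + j + c*j)
M = 8 (M = 3 - ((-4 - 5 + 2*(-5))*0 - 5) = 3 - ((-4 - 5 - 10)*0 - 5) = 3 - (-19*0 - 5) = 3 - (0 - 5) = 3 - 1*(-5) = 3 + 5 = 8)
t(N) = 8*N²
(-39/t(5) + (46 + 75)/(-74))*(-45) = (-39/(8*5²) + (46 + 75)/(-74))*(-45) = (-39/(8*25) + 121*(-1/74))*(-45) = (-39/200 - 121/74)*(-45) = -13543/7400*(-45) = 121887/1480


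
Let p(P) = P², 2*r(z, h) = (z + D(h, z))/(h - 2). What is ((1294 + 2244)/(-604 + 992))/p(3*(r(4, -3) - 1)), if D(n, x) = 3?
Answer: 88450/252297 ≈ 0.35058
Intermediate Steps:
r(z, h) = (3 + z)/(2*(-2 + h)) (r(z, h) = ((z + 3)/(h - 2))/2 = ((3 + z)/(-2 + h))/2 = (3 + z)/(2*(-2 + h)))
((1294 + 2244)/(-604 + 992))/p(3*(r(4, -3) - 1)) = ((1294 + 2244)/(-604 + 992))/((3*((3 + 4)/(2*(-2 - 3)) - 1))²) = (3538/388)/((3*((½)*7/(-5) - 1))²) = (3538*(1/388))/((3*((½)*(-⅕)*7 - 1))²) = 1769/(194*((3*(-7/10 - 1))²)) = 1769/(194*((3*(-17/10))²)) = 1769/(194*((-51/10)²)) = 1769/(194*(2601/100)) = (1769/194)*(100/2601) = 88450/252297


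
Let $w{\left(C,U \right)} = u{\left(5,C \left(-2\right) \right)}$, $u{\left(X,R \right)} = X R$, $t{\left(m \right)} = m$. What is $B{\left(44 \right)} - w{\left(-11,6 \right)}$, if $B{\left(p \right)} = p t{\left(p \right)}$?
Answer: $1826$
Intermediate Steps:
$u{\left(X,R \right)} = R X$
$B{\left(p \right)} = p^{2}$ ($B{\left(p \right)} = p p = p^{2}$)
$w{\left(C,U \right)} = - 10 C$ ($w{\left(C,U \right)} = C \left(-2\right) 5 = - 2 C 5 = - 10 C$)
$B{\left(44 \right)} - w{\left(-11,6 \right)} = 44^{2} - \left(-10\right) \left(-11\right) = 1936 - 110 = 1826$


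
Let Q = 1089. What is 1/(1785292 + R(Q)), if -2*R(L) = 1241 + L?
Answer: 1/1784127 ≈ 5.6050e-7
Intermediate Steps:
R(L) = -1241/2 - L/2 (R(L) = -(1241 + L)/2 = -1241/2 - L/2)
1/(1785292 + R(Q)) = 1/(1785292 + (-1241/2 - ½*1089)) = 1/(1785292 + (-1241/2 - 1089/2)) = 1/(1785292 - 1165) = 1/1784127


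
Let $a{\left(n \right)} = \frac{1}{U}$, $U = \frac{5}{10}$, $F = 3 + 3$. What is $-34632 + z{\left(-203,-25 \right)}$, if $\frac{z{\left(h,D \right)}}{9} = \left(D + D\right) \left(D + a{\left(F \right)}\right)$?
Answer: $-24282$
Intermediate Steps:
$F = 6$
$U = \frac{1}{2}$ ($U = 5 \cdot \frac{1}{10} = \frac{1}{2} \approx 0.5$)
$a{\left(n \right)} = 2$ ($a{\left(n \right)} = \frac{1}{\frac{1}{2}} = 2$)
$z{\left(h,D \right)} = 18 D \left(2 + D\right)$ ($z{\left(h,D \right)} = 9 \left(D + D\right) \left(D + 2\right) = 9 \cdot 2 D \left(2 + D\right) = 18 D \left(2 + D\right)$)
$-34632 + z{\left(-203,-25 \right)} = -34632 + 18 \left(-25\right) \left(2 - 25\right) = -34632 + 18 \left(-25\right) \left(-23\right) = -34632 + 10350 = -24282$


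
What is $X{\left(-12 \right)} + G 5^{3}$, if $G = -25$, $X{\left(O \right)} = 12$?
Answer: $-3113$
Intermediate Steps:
$X{\left(-12 \right)} + G 5^{3} = 12 - 25 \cdot 5^{3} = 12 - 3125 = -3113$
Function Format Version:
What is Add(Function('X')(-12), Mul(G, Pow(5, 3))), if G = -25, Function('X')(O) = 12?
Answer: -3113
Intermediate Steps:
Add(Function('X')(-12), Mul(G, Pow(5, 3))) = Add(12, Mul(-25, Pow(5, 3))) = Add(12, Mul(-25, 125)) = Add(12, -3125) = -3113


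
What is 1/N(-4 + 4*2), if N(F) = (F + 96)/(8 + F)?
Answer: 3/25 ≈ 0.12000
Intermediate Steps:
N(F) = (96 + F)/(8 + F)
1/N(-4 + 4*2) = 1/((96 + (-4 + 4*2))/(8 + (-4 + 4*2))) = 1/((96 + (-4 + 8))/(8 + (-4 + 8))) = 1/((96 + 4)/(8 + 4)) = 1/(100/12) = 1/((1/12)*100) = 1/(25/3) = 3/25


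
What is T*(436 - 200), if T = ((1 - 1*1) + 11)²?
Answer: 28556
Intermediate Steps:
T = 121 (T = ((1 - 1) + 11)² = (0 + 11)² = 11² = 121)
T*(436 - 200) = 121*(436 - 200) = 121*236 = 28556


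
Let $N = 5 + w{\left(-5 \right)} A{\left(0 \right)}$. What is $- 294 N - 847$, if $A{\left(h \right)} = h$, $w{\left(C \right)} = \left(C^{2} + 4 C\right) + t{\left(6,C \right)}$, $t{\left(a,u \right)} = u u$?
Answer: $-2317$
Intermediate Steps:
$t{\left(a,u \right)} = u^{2}$
$w{\left(C \right)} = 2 C^{2} + 4 C$ ($w{\left(C \right)} = \left(C^{2} + 4 C\right) + C^{2} = 2 C^{2} + 4 C$)
$N = 5$ ($N = 5 + 2 \left(-5\right) \left(2 - 5\right) 0 = 5 + 2 \left(-5\right) \left(-3\right) 0 = 5 + 30 \cdot 0 = 5 + 0 = 5$)
$- 294 N - 847 = \left(-294\right) 5 - 847 = -1470 - 847 = -2317$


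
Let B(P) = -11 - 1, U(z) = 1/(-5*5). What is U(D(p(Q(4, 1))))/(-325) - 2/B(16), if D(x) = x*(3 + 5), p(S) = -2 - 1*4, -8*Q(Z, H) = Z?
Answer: 8131/48750 ≈ 0.16679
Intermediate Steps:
Q(Z, H) = -Z/8
p(S) = -6 (p(S) = -2 - 4 = -6)
D(x) = 8*x (D(x) = x*8 = 8*x)
U(z) = -1/25 (U(z) = 1/(-25) = -1/25)
B(P) = -12
U(D(p(Q(4, 1))))/(-325) - 2/B(16) = -1/25/(-325) - 2/(-12) = -1/25*(-1/325) - 2*(-1/12) = 1/8125 + 1/6 = 8131/48750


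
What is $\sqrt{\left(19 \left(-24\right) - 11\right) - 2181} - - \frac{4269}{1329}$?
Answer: $\frac{1423}{443} + 2 i \sqrt{662} \approx 3.2122 + 51.459 i$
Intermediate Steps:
$\sqrt{\left(19 \left(-24\right) - 11\right) - 2181} - - \frac{4269}{1329} = \sqrt{\left(-456 - 11\right) - 2181} - \left(-4269\right) \frac{1}{1329} = \sqrt{-467 - 2181} - - \frac{1423}{443} = \sqrt{-2648} + \frac{1423}{443} = 2 i \sqrt{662} + \frac{1423}{443} = \frac{1423}{443} + 2 i \sqrt{662}$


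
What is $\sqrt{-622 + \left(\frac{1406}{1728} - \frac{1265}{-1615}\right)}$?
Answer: $\frac{i \sqrt{335539744374}}{23256} \approx 24.908 i$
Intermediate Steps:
$\sqrt{-622 + \left(\frac{1406}{1728} - \frac{1265}{-1615}\right)} = \sqrt{-622 + \left(1406 \cdot \frac{1}{1728} - - \frac{253}{323}\right)} = \sqrt{-622 + \left(\frac{703}{864} + \frac{253}{323}\right)} = \sqrt{-622 + \frac{445661}{279072}} = \sqrt{- \frac{173137123}{279072}} = \frac{i \sqrt{335539744374}}{23256}$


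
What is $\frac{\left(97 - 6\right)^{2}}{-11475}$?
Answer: $- \frac{8281}{11475} \approx -0.72166$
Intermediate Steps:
$\frac{\left(97 - 6\right)^{2}}{-11475} = 91^{2} \left(- \frac{1}{11475}\right) = 8281 \left(- \frac{1}{11475}\right) = - \frac{8281}{11475}$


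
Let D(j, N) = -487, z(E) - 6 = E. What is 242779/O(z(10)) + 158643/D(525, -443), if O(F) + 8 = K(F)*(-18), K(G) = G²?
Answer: -850529461/2247992 ≈ -378.35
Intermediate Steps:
z(E) = 6 + E
O(F) = -8 - 18*F² (O(F) = -8 + F²*(-18) = -8 - 18*F²)
242779/O(z(10)) + 158643/D(525, -443) = 242779/(-8 - 18*(6 + 10)²) + 158643/(-487) = 242779/(-8 - 18*16²) + 158643*(-1/487) = 242779/(-8 - 18*256) - 158643/487 = 242779/(-8 - 4608) - 158643/487 = 242779/(-4616) - 158643/487 = 242779*(-1/4616) - 158643/487 = -242779/4616 - 158643/487 = -850529461/2247992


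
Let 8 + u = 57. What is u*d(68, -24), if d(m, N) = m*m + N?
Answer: 225400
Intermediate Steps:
u = 49 (u = -8 + 57 = 49)
d(m, N) = N + m² (d(m, N) = m² + N = N + m²)
u*d(68, -24) = 49*(-24 + 68²) = 49*(-24 + 4624) = 49*4600 = 225400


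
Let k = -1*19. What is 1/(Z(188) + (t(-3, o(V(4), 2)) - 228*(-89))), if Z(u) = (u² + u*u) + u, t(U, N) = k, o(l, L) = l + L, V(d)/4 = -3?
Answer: 1/91149 ≈ 1.0971e-5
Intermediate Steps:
V(d) = -12 (V(d) = 4*(-3) = -12)
k = -19
o(l, L) = L + l
t(U, N) = -19
Z(u) = u + 2*u² (Z(u) = (u² + u²) + u = 2*u² + u = u + 2*u²)
1/(Z(188) + (t(-3, o(V(4), 2)) - 228*(-89))) = 1/(188*(1 + 2*188) + (-19 - 228*(-89))) = 1/(188*(1 + 376) + (-19 + 20292)) = 1/(188*377 + 20273) = 1/(70876 + 20273) = 1/91149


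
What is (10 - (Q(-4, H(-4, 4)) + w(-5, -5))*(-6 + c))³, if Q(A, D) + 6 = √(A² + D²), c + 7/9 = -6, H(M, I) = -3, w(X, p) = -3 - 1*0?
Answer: -50653000/729 ≈ -69483.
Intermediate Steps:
w(X, p) = -3 (w(X, p) = -3 + 0 = -3)
c = -61/9 (c = -7/9 - 6 = -61/9 ≈ -6.7778)
Q(A, D) = -6 + √(A² + D²)
(10 - (Q(-4, H(-4, 4)) + w(-5, -5))*(-6 + c))³ = (10 - ((-6 + √((-4)² + (-3)²)) - 3)*(-6 - 61/9))³ = (10 - ((-6 + √(16 + 9)) - 3)*(-115)/9)³ = (10 - ((-6 + √25) - 3)*(-115)/9)³ = (10 - ((-6 + 5) - 3)*(-115)/9)³ = (10 - (-1 - 3)*(-115)/9)³ = (10 - (-4)*(-115)/9)³ = (10 - 1*460/9)³ = (10 - 460/9)³ = (-370/9)³ = -50653000/729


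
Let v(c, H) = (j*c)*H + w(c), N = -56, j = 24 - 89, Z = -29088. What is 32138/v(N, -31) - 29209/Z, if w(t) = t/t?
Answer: 787028069/1094086944 ≈ 0.71935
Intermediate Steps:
j = -65
w(t) = 1
v(c, H) = 1 - 65*H*c (v(c, H) = (-65*c)*H + 1 = -65*H*c + 1 = 1 - 65*H*c)
32138/v(N, -31) - 29209/Z = 32138/(1 - 65*(-31)*(-56)) - 29209/(-29088) = 32138/(1 - 112840) - 29209*(-1/29088) = 32138/(-112839) + 29209/29088 = 32138*(-1/112839) + 29209/29088 = -32138/112839 + 29209/29088 = 787028069/1094086944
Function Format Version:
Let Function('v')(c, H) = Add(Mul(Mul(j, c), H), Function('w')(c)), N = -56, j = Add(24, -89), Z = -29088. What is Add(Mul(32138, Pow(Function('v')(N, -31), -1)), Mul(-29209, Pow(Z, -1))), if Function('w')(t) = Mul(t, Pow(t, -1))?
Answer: Rational(787028069, 1094086944) ≈ 0.71935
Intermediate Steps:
j = -65
Function('w')(t) = 1
Function('v')(c, H) = Add(1, Mul(-65, H, c)) (Function('v')(c, H) = Add(Mul(Mul(-65, c), H), 1) = Add(Mul(-65, H, c), 1) = Add(1, Mul(-65, H, c)))
Add(Mul(32138, Pow(Function('v')(N, -31), -1)), Mul(-29209, Pow(Z, -1))) = Add(Mul(32138, Pow(Add(1, Mul(-65, -31, -56)), -1)), Mul(-29209, Pow(-29088, -1))) = Add(Mul(32138, Pow(Add(1, -112840), -1)), Mul(-29209, Rational(-1, 29088))) = Add(Mul(32138, Pow(-112839, -1)), Rational(29209, 29088)) = Add(Mul(32138, Rational(-1, 112839)), Rational(29209, 29088)) = Add(Rational(-32138, 112839), Rational(29209, 29088)) = Rational(787028069, 1094086944)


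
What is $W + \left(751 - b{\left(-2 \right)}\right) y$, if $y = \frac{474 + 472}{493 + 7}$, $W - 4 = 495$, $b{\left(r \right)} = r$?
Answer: $\frac{480919}{250} \approx 1923.7$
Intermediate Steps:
$W = 499$ ($W = 4 + 495 = 499$)
$y = \frac{473}{250}$ ($y = \frac{946}{500} = 946 \cdot \frac{1}{500} = \frac{473}{250} \approx 1.892$)
$W + \left(751 - b{\left(-2 \right)}\right) y = 499 + \left(751 - -2\right) \frac{473}{250} = 499 + \left(751 + 2\right) \frac{473}{250} = 499 + 753 \cdot \frac{473}{250} = 499 + \frac{356169}{250} = \frac{480919}{250}$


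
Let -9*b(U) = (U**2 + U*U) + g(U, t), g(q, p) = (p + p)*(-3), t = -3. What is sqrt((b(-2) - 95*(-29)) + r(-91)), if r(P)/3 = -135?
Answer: 2*sqrt(5281)/3 ≈ 48.447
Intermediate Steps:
r(P) = -405 (r(P) = 3*(-135) = -405)
g(q, p) = -6*p (g(q, p) = (2*p)*(-3) = -6*p)
b(U) = -2 - 2*U**2/9 (b(U) = -((U**2 + U*U) - 6*(-3))/9 = -((U**2 + U**2) + 18)/9 = -(2*U**2 + 18)/9 = -(18 + 2*U**2)/9 = -2 - 2*U**2/9)
sqrt((b(-2) - 95*(-29)) + r(-91)) = sqrt(((-2 - 2/9*(-2)**2) - 95*(-29)) - 405) = sqrt(((-2 - 2/9*4) + 2755) - 405) = sqrt(((-2 - 8/9) + 2755) - 405) = sqrt((-26/9 + 2755) - 405) = sqrt(24769/9 - 405) = sqrt(21124/9) = 2*sqrt(5281)/3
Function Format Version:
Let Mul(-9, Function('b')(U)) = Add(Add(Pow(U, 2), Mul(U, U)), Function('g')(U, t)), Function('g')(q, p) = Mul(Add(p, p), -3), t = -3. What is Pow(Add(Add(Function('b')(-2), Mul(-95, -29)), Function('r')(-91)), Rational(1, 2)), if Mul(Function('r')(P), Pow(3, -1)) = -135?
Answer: Mul(Rational(2, 3), Pow(5281, Rational(1, 2))) ≈ 48.447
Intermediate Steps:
Function('r')(P) = -405 (Function('r')(P) = Mul(3, -135) = -405)
Function('g')(q, p) = Mul(-6, p) (Function('g')(q, p) = Mul(Mul(2, p), -3) = Mul(-6, p))
Function('b')(U) = Add(-2, Mul(Rational(-2, 9), Pow(U, 2))) (Function('b')(U) = Mul(Rational(-1, 9), Add(Add(Pow(U, 2), Mul(U, U)), Mul(-6, -3))) = Mul(Rational(-1, 9), Add(Add(Pow(U, 2), Pow(U, 2)), 18)) = Mul(Rational(-1, 9), Add(Mul(2, Pow(U, 2)), 18)) = Mul(Rational(-1, 9), Add(18, Mul(2, Pow(U, 2)))) = Add(-2, Mul(Rational(-2, 9), Pow(U, 2))))
Pow(Add(Add(Function('b')(-2), Mul(-95, -29)), Function('r')(-91)), Rational(1, 2)) = Pow(Add(Add(Add(-2, Mul(Rational(-2, 9), Pow(-2, 2))), Mul(-95, -29)), -405), Rational(1, 2)) = Pow(Add(Add(Add(-2, Mul(Rational(-2, 9), 4)), 2755), -405), Rational(1, 2)) = Pow(Add(Add(Add(-2, Rational(-8, 9)), 2755), -405), Rational(1, 2)) = Pow(Add(Add(Rational(-26, 9), 2755), -405), Rational(1, 2)) = Pow(Add(Rational(24769, 9), -405), Rational(1, 2)) = Pow(Rational(21124, 9), Rational(1, 2)) = Mul(Rational(2, 3), Pow(5281, Rational(1, 2)))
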